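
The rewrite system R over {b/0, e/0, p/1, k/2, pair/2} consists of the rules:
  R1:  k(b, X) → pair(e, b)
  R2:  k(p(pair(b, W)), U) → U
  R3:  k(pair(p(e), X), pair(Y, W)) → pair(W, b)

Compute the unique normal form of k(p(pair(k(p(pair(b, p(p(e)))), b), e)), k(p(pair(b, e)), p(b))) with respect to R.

1. k(p(pair(k(p(pair(b, p(p(e)))), b), e)), k(p(pair(b, e)), p(b)))  →  k(p(pair(b, e)), k(p(pair(b, e)), p(b)))   [R2 at 1.1.1]
2. k(p(pair(b, e)), k(p(pair(b, e)), p(b)))  →  k(p(pair(b, e)), p(b))   [R2 at ε]
3. k(p(pair(b, e)), p(b))  →  p(b)   [R2 at ε]

p(b)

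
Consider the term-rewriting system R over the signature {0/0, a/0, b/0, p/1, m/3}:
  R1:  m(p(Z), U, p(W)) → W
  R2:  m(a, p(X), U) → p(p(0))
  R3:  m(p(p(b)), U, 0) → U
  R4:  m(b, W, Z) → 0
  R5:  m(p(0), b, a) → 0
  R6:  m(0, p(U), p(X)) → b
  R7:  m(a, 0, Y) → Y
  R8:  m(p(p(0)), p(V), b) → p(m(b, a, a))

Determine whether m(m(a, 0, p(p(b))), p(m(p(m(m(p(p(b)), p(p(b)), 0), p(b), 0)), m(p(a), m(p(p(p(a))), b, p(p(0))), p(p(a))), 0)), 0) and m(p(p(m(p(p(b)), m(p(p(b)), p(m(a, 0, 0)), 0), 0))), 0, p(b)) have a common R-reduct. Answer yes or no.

no — NF(t₁) = p(p(a)), NF(t₂) = b

Reduce t₁ = m(m(a, 0, p(p(b))), p(m(p(m(m(p(p(b)), p(p(b)), 0), p(b), 0)), m(p(a), m(p(p(p(a))), b, p(p(0))), p(p(a))), 0)), 0):
1. m(m(a, 0, p(p(b))), p(m(p(m(m(p(p(b)), p(p(b)), 0), p(b), 0)), m(p(a), m(p(p(p(a))), b, p(p(0))), p(p(a))), 0)), 0)  →  m(p(p(b)), p(m(p(m(m(p(p(b)), p(p(b)), 0), p(b), 0)), m(p(a), m(p(p(p(a))), b, p(p(0))), p(p(a))), 0)), 0)   [R7 at 1]
2. m(p(p(b)), p(m(p(m(m(p(p(b)), p(p(b)), 0), p(b), 0)), m(p(a), m(p(p(p(a))), b, p(p(0))), p(p(a))), 0)), 0)  →  p(m(p(m(m(p(p(b)), p(p(b)), 0), p(b), 0)), m(p(a), m(p(p(p(a))), b, p(p(0))), p(p(a))), 0))   [R3 at ε]
3. p(m(p(m(m(p(p(b)), p(p(b)), 0), p(b), 0)), m(p(a), m(p(p(p(a))), b, p(p(0))), p(p(a))), 0))  →  p(m(p(m(p(p(b)), p(b), 0)), m(p(a), m(p(p(p(a))), b, p(p(0))), p(p(a))), 0))   [R3 at 1.1.1.1]
4. p(m(p(m(p(p(b)), p(b), 0)), m(p(a), m(p(p(p(a))), b, p(p(0))), p(p(a))), 0))  →  p(m(p(p(b)), m(p(a), m(p(p(p(a))), b, p(p(0))), p(p(a))), 0))   [R3 at 1.1.1]
5. p(m(p(p(b)), m(p(a), m(p(p(p(a))), b, p(p(0))), p(p(a))), 0))  →  p(m(p(a), m(p(p(p(a))), b, p(p(0))), p(p(a))))   [R3 at 1]
6. p(m(p(a), m(p(p(p(a))), b, p(p(0))), p(p(a))))  →  p(p(a))   [R1 at 1]

Reduce t₂ = m(p(p(m(p(p(b)), m(p(p(b)), p(m(a, 0, 0)), 0), 0))), 0, p(b)):
1. m(p(p(m(p(p(b)), m(p(p(b)), p(m(a, 0, 0)), 0), 0))), 0, p(b))  →  b   [R1 at ε]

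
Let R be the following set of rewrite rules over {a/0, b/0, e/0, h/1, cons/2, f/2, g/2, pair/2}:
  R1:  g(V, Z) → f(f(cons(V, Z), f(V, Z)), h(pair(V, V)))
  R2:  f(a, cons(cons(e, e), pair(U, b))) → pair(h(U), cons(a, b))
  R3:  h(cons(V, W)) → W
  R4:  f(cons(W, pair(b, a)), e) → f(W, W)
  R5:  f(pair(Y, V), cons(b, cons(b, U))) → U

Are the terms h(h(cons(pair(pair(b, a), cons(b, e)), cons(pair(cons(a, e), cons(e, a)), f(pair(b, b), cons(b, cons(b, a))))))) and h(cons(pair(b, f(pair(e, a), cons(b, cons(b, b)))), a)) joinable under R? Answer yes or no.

yes — NF(t₁) = a, NF(t₂) = a

Reduce t₁ = h(h(cons(pair(pair(b, a), cons(b, e)), cons(pair(cons(a, e), cons(e, a)), f(pair(b, b), cons(b, cons(b, a))))))):
1. h(h(cons(pair(pair(b, a), cons(b, e)), cons(pair(cons(a, e), cons(e, a)), f(pair(b, b), cons(b, cons(b, a)))))))  →  h(cons(pair(cons(a, e), cons(e, a)), f(pair(b, b), cons(b, cons(b, a)))))   [R3 at 1]
2. h(cons(pair(cons(a, e), cons(e, a)), f(pair(b, b), cons(b, cons(b, a)))))  →  f(pair(b, b), cons(b, cons(b, a)))   [R3 at ε]
3. f(pair(b, b), cons(b, cons(b, a)))  →  a   [R5 at ε]

Reduce t₂ = h(cons(pair(b, f(pair(e, a), cons(b, cons(b, b)))), a)):
1. h(cons(pair(b, f(pair(e, a), cons(b, cons(b, b)))), a))  →  a   [R3 at ε]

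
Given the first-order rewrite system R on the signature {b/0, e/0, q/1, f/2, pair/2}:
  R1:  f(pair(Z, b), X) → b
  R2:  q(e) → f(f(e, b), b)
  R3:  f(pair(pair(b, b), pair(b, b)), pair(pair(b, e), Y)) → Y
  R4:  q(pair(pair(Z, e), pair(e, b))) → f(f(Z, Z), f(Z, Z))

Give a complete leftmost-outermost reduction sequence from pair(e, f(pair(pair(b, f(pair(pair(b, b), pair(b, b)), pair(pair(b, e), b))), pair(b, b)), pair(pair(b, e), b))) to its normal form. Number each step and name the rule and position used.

pair(e, b)

1. pair(e, f(pair(pair(b, f(pair(pair(b, b), pair(b, b)), pair(pair(b, e), b))), pair(b, b)), pair(pair(b, e), b)))  →  pair(e, f(pair(pair(b, b), pair(b, b)), pair(pair(b, e), b)))   [R3 at 2.1.1.2]
2. pair(e, f(pair(pair(b, b), pair(b, b)), pair(pair(b, e), b)))  →  pair(e, b)   [R3 at 2]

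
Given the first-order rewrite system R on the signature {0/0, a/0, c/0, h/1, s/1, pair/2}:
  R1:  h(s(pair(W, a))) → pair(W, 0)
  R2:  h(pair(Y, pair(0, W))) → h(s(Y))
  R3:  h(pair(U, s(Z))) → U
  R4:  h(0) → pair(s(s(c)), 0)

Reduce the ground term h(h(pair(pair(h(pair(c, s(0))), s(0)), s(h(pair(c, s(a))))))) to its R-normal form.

c

1. h(h(pair(pair(h(pair(c, s(0))), s(0)), s(h(pair(c, s(a)))))))  →  h(pair(h(pair(c, s(0))), s(0)))   [R3 at 1]
2. h(pair(h(pair(c, s(0))), s(0)))  →  h(pair(c, s(0)))   [R3 at ε]
3. h(pair(c, s(0)))  →  c   [R3 at ε]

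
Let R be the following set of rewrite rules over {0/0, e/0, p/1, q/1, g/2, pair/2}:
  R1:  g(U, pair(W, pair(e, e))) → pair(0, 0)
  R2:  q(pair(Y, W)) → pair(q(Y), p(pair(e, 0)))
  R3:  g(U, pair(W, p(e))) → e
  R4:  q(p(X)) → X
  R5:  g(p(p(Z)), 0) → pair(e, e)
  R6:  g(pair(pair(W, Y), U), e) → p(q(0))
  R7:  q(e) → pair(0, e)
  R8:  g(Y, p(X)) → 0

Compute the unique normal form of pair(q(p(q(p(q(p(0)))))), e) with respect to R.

pair(0, e)

1. pair(q(p(q(p(q(p(0)))))), e)  →  pair(q(p(q(p(0)))), e)   [R4 at 1]
2. pair(q(p(q(p(0)))), e)  →  pair(q(p(0)), e)   [R4 at 1]
3. pair(q(p(0)), e)  →  pair(0, e)   [R4 at 1]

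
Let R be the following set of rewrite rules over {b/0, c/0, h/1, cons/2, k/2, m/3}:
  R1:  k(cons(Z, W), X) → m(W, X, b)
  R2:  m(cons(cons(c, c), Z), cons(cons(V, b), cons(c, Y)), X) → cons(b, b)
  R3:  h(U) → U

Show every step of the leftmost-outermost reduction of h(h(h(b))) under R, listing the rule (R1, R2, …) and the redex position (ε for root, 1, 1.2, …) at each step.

b

1. h(h(h(b)))  →  h(h(b))   [R3 at ε]
2. h(h(b))  →  h(b)   [R3 at ε]
3. h(b)  →  b   [R3 at ε]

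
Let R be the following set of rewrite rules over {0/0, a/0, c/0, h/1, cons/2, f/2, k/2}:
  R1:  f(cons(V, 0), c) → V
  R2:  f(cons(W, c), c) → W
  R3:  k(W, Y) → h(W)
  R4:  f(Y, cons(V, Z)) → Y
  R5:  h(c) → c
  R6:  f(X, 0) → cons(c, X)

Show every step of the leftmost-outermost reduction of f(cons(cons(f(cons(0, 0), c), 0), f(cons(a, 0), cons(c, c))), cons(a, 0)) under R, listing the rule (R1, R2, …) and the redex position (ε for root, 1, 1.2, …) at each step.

1. f(cons(cons(f(cons(0, 0), c), 0), f(cons(a, 0), cons(c, c))), cons(a, 0))  →  cons(cons(f(cons(0, 0), c), 0), f(cons(a, 0), cons(c, c)))   [R4 at ε]
2. cons(cons(f(cons(0, 0), c), 0), f(cons(a, 0), cons(c, c)))  →  cons(cons(0, 0), f(cons(a, 0), cons(c, c)))   [R1 at 1.1]
3. cons(cons(0, 0), f(cons(a, 0), cons(c, c)))  →  cons(cons(0, 0), cons(a, 0))   [R4 at 2]

cons(cons(0, 0), cons(a, 0))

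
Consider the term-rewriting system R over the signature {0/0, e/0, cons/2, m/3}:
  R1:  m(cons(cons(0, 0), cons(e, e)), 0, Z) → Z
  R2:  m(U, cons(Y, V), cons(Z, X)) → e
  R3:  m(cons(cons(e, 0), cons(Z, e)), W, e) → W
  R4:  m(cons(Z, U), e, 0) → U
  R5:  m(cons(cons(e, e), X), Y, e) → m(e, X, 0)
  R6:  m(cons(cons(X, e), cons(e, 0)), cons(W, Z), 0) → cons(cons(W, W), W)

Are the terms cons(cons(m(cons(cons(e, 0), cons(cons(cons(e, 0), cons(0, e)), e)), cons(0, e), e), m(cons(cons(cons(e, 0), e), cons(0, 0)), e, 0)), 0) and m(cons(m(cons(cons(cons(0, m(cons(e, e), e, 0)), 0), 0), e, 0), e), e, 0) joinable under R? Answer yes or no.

no — NF(t₁) = cons(cons(cons(0, e), cons(0, 0)), 0), NF(t₂) = e

Reduce t₁ = cons(cons(m(cons(cons(e, 0), cons(cons(cons(e, 0), cons(0, e)), e)), cons(0, e), e), m(cons(cons(cons(e, 0), e), cons(0, 0)), e, 0)), 0):
1. cons(cons(m(cons(cons(e, 0), cons(cons(cons(e, 0), cons(0, e)), e)), cons(0, e), e), m(cons(cons(cons(e, 0), e), cons(0, 0)), e, 0)), 0)  →  cons(cons(cons(0, e), m(cons(cons(cons(e, 0), e), cons(0, 0)), e, 0)), 0)   [R3 at 1.1]
2. cons(cons(cons(0, e), m(cons(cons(cons(e, 0), e), cons(0, 0)), e, 0)), 0)  →  cons(cons(cons(0, e), cons(0, 0)), 0)   [R4 at 1.2]

Reduce t₂ = m(cons(m(cons(cons(cons(0, m(cons(e, e), e, 0)), 0), 0), e, 0), e), e, 0):
1. m(cons(m(cons(cons(cons(0, m(cons(e, e), e, 0)), 0), 0), e, 0), e), e, 0)  →  e   [R4 at ε]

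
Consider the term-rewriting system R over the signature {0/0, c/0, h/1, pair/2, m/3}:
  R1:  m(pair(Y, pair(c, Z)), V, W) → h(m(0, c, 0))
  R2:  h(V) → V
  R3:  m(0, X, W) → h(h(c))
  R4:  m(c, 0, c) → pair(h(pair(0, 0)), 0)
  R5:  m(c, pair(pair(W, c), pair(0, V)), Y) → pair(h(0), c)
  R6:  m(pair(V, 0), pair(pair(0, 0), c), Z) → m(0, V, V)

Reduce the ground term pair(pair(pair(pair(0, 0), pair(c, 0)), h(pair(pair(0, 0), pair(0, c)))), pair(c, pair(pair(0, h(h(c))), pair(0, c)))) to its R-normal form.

pair(pair(pair(pair(0, 0), pair(c, 0)), pair(pair(0, 0), pair(0, c))), pair(c, pair(pair(0, c), pair(0, c))))

1. pair(pair(pair(pair(0, 0), pair(c, 0)), h(pair(pair(0, 0), pair(0, c)))), pair(c, pair(pair(0, h(h(c))), pair(0, c))))  →  pair(pair(pair(pair(0, 0), pair(c, 0)), pair(pair(0, 0), pair(0, c))), pair(c, pair(pair(0, h(h(c))), pair(0, c))))   [R2 at 1.2]
2. pair(pair(pair(pair(0, 0), pair(c, 0)), pair(pair(0, 0), pair(0, c))), pair(c, pair(pair(0, h(h(c))), pair(0, c))))  →  pair(pair(pair(pair(0, 0), pair(c, 0)), pair(pair(0, 0), pair(0, c))), pair(c, pair(pair(0, h(c)), pair(0, c))))   [R2 at 2.2.1.2]
3. pair(pair(pair(pair(0, 0), pair(c, 0)), pair(pair(0, 0), pair(0, c))), pair(c, pair(pair(0, h(c)), pair(0, c))))  →  pair(pair(pair(pair(0, 0), pair(c, 0)), pair(pair(0, 0), pair(0, c))), pair(c, pair(pair(0, c), pair(0, c))))   [R2 at 2.2.1.2]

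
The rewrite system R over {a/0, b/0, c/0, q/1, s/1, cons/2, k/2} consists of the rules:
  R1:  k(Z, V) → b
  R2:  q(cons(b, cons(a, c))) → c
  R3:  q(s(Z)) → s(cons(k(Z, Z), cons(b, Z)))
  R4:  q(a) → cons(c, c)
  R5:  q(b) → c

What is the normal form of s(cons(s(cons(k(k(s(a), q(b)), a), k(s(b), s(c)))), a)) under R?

1. s(cons(s(cons(k(k(s(a), q(b)), a), k(s(b), s(c)))), a))  →  s(cons(s(cons(b, k(s(b), s(c)))), a))   [R1 at 1.1.1.1]
2. s(cons(s(cons(b, k(s(b), s(c)))), a))  →  s(cons(s(cons(b, b)), a))   [R1 at 1.1.1.2]

s(cons(s(cons(b, b)), a))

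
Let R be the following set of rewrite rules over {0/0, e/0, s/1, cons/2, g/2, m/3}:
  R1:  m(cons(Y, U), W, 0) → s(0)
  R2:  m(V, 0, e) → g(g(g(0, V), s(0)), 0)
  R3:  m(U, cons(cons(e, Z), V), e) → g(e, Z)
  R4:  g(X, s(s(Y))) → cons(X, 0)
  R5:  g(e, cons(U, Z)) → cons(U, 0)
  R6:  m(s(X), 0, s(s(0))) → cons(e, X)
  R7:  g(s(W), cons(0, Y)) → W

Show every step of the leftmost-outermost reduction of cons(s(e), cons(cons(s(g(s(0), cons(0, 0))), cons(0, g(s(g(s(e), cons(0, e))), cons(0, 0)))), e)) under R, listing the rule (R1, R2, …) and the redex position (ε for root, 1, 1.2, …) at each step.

cons(s(e), cons(cons(s(0), cons(0, e)), e))

1. cons(s(e), cons(cons(s(g(s(0), cons(0, 0))), cons(0, g(s(g(s(e), cons(0, e))), cons(0, 0)))), e))  →  cons(s(e), cons(cons(s(0), cons(0, g(s(g(s(e), cons(0, e))), cons(0, 0)))), e))   [R7 at 2.1.1.1]
2. cons(s(e), cons(cons(s(0), cons(0, g(s(g(s(e), cons(0, e))), cons(0, 0)))), e))  →  cons(s(e), cons(cons(s(0), cons(0, g(s(e), cons(0, e)))), e))   [R7 at 2.1.2.2]
3. cons(s(e), cons(cons(s(0), cons(0, g(s(e), cons(0, e)))), e))  →  cons(s(e), cons(cons(s(0), cons(0, e)), e))   [R7 at 2.1.2.2]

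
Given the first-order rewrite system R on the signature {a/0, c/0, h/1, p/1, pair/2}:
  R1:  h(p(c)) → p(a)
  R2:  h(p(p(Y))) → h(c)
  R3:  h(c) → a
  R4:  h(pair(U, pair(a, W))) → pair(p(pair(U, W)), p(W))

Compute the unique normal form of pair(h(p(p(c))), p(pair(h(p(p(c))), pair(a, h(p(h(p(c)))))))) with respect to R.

pair(a, p(pair(a, pair(a, a))))

1. pair(h(p(p(c))), p(pair(h(p(p(c))), pair(a, h(p(h(p(c))))))))  →  pair(h(c), p(pair(h(p(p(c))), pair(a, h(p(h(p(c))))))))   [R2 at 1]
2. pair(h(c), p(pair(h(p(p(c))), pair(a, h(p(h(p(c))))))))  →  pair(a, p(pair(h(p(p(c))), pair(a, h(p(h(p(c))))))))   [R3 at 1]
3. pair(a, p(pair(h(p(p(c))), pair(a, h(p(h(p(c))))))))  →  pair(a, p(pair(h(c), pair(a, h(p(h(p(c))))))))   [R2 at 2.1.1]
4. pair(a, p(pair(h(c), pair(a, h(p(h(p(c))))))))  →  pair(a, p(pair(a, pair(a, h(p(h(p(c))))))))   [R3 at 2.1.1]
5. pair(a, p(pair(a, pair(a, h(p(h(p(c))))))))  →  pair(a, p(pair(a, pair(a, h(p(p(a)))))))   [R1 at 2.1.2.2.1.1]
6. pair(a, p(pair(a, pair(a, h(p(p(a)))))))  →  pair(a, p(pair(a, pair(a, h(c)))))   [R2 at 2.1.2.2]
7. pair(a, p(pair(a, pair(a, h(c)))))  →  pair(a, p(pair(a, pair(a, a))))   [R3 at 2.1.2.2]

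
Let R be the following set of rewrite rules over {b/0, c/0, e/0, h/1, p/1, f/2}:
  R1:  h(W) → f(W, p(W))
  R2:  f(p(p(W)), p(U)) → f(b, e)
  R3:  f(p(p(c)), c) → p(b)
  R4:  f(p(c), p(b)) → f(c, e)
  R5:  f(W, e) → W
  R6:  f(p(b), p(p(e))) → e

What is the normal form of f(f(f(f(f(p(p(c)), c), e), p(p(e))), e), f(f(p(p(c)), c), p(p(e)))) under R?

1. f(f(f(f(f(p(p(c)), c), e), p(p(e))), e), f(f(p(p(c)), c), p(p(e))))  →  f(f(f(f(p(p(c)), c), e), p(p(e))), f(f(p(p(c)), c), p(p(e))))   [R5 at 1]
2. f(f(f(f(p(p(c)), c), e), p(p(e))), f(f(p(p(c)), c), p(p(e))))  →  f(f(f(p(p(c)), c), p(p(e))), f(f(p(p(c)), c), p(p(e))))   [R5 at 1.1]
3. f(f(f(p(p(c)), c), p(p(e))), f(f(p(p(c)), c), p(p(e))))  →  f(f(p(b), p(p(e))), f(f(p(p(c)), c), p(p(e))))   [R3 at 1.1]
4. f(f(p(b), p(p(e))), f(f(p(p(c)), c), p(p(e))))  →  f(e, f(f(p(p(c)), c), p(p(e))))   [R6 at 1]
5. f(e, f(f(p(p(c)), c), p(p(e))))  →  f(e, f(p(b), p(p(e))))   [R3 at 2.1]
6. f(e, f(p(b), p(p(e))))  →  f(e, e)   [R6 at 2]
7. f(e, e)  →  e   [R5 at ε]

e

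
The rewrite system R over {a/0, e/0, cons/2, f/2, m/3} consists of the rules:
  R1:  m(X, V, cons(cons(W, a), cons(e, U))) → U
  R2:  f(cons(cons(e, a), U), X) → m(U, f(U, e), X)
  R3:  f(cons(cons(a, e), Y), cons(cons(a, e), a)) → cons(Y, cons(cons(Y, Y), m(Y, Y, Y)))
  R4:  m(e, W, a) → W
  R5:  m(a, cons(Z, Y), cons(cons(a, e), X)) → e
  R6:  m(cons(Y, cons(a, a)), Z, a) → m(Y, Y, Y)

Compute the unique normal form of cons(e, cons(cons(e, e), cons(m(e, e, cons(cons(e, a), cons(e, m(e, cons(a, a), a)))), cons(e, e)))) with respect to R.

cons(e, cons(cons(e, e), cons(cons(a, a), cons(e, e))))

1. cons(e, cons(cons(e, e), cons(m(e, e, cons(cons(e, a), cons(e, m(e, cons(a, a), a)))), cons(e, e))))  →  cons(e, cons(cons(e, e), cons(m(e, cons(a, a), a), cons(e, e))))   [R1 at 2.2.1]
2. cons(e, cons(cons(e, e), cons(m(e, cons(a, a), a), cons(e, e))))  →  cons(e, cons(cons(e, e), cons(cons(a, a), cons(e, e))))   [R4 at 2.2.1]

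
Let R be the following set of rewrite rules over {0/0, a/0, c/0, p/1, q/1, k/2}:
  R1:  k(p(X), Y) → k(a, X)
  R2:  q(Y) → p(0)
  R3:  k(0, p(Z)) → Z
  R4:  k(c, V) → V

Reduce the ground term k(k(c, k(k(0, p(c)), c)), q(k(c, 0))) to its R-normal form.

p(0)

1. k(k(c, k(k(0, p(c)), c)), q(k(c, 0)))  →  k(k(k(0, p(c)), c), q(k(c, 0)))   [R4 at 1]
2. k(k(k(0, p(c)), c), q(k(c, 0)))  →  k(k(c, c), q(k(c, 0)))   [R3 at 1.1]
3. k(k(c, c), q(k(c, 0)))  →  k(c, q(k(c, 0)))   [R4 at 1]
4. k(c, q(k(c, 0)))  →  q(k(c, 0))   [R4 at ε]
5. q(k(c, 0))  →  p(0)   [R2 at ε]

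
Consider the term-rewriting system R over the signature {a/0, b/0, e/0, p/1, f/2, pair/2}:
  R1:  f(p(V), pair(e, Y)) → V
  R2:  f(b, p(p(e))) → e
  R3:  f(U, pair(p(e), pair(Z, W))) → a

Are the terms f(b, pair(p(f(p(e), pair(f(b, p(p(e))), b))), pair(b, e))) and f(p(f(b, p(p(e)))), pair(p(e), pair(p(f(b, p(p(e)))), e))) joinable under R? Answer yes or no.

Reduce t₁ = f(b, pair(p(f(p(e), pair(f(b, p(p(e))), b))), pair(b, e))):
1. f(b, pair(p(f(p(e), pair(f(b, p(p(e))), b))), pair(b, e)))  →  f(b, pair(p(f(p(e), pair(e, b))), pair(b, e)))   [R2 at 2.1.1.2.1]
2. f(b, pair(p(f(p(e), pair(e, b))), pair(b, e)))  →  f(b, pair(p(e), pair(b, e)))   [R1 at 2.1.1]
3. f(b, pair(p(e), pair(b, e)))  →  a   [R3 at ε]

Reduce t₂ = f(p(f(b, p(p(e)))), pair(p(e), pair(p(f(b, p(p(e)))), e))):
1. f(p(f(b, p(p(e)))), pair(p(e), pair(p(f(b, p(p(e)))), e)))  →  a   [R3 at ε]

yes — NF(t₁) = a, NF(t₂) = a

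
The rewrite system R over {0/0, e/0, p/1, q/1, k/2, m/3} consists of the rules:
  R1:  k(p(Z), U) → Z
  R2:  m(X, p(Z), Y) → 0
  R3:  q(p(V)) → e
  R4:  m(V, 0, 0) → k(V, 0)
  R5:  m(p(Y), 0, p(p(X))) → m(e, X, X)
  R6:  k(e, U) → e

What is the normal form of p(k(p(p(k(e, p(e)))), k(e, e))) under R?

1. p(k(p(p(k(e, p(e)))), k(e, e)))  →  p(p(k(e, p(e))))   [R1 at 1]
2. p(p(k(e, p(e))))  →  p(p(e))   [R6 at 1.1]

p(p(e))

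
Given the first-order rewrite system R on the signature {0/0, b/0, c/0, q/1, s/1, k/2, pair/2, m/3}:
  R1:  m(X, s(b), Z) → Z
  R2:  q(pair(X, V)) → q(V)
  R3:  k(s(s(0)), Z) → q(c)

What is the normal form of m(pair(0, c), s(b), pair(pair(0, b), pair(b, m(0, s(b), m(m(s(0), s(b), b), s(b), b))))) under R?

1. m(pair(0, c), s(b), pair(pair(0, b), pair(b, m(0, s(b), m(m(s(0), s(b), b), s(b), b)))))  →  pair(pair(0, b), pair(b, m(0, s(b), m(m(s(0), s(b), b), s(b), b))))   [R1 at ε]
2. pair(pair(0, b), pair(b, m(0, s(b), m(m(s(0), s(b), b), s(b), b))))  →  pair(pair(0, b), pair(b, m(m(s(0), s(b), b), s(b), b)))   [R1 at 2.2]
3. pair(pair(0, b), pair(b, m(m(s(0), s(b), b), s(b), b)))  →  pair(pair(0, b), pair(b, b))   [R1 at 2.2]

pair(pair(0, b), pair(b, b))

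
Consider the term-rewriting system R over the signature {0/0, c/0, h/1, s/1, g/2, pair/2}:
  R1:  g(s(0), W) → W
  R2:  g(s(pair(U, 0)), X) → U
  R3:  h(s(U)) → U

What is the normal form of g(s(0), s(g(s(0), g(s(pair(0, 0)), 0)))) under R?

1. g(s(0), s(g(s(0), g(s(pair(0, 0)), 0))))  →  s(g(s(0), g(s(pair(0, 0)), 0)))   [R1 at ε]
2. s(g(s(0), g(s(pair(0, 0)), 0)))  →  s(g(s(pair(0, 0)), 0))   [R1 at 1]
3. s(g(s(pair(0, 0)), 0))  →  s(0)   [R2 at 1]

s(0)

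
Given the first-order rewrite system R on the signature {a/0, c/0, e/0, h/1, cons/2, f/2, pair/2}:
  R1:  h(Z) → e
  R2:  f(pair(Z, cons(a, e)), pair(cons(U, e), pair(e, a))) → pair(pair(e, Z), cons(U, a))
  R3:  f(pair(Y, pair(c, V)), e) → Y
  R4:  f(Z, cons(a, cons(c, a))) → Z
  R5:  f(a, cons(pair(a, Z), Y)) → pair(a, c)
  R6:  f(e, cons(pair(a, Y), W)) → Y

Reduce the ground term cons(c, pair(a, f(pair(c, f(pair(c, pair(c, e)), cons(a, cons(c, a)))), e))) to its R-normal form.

1. cons(c, pair(a, f(pair(c, f(pair(c, pair(c, e)), cons(a, cons(c, a)))), e)))  →  cons(c, pair(a, f(pair(c, pair(c, pair(c, e))), e)))   [R4 at 2.2.1.2]
2. cons(c, pair(a, f(pair(c, pair(c, pair(c, e))), e)))  →  cons(c, pair(a, c))   [R3 at 2.2]

cons(c, pair(a, c))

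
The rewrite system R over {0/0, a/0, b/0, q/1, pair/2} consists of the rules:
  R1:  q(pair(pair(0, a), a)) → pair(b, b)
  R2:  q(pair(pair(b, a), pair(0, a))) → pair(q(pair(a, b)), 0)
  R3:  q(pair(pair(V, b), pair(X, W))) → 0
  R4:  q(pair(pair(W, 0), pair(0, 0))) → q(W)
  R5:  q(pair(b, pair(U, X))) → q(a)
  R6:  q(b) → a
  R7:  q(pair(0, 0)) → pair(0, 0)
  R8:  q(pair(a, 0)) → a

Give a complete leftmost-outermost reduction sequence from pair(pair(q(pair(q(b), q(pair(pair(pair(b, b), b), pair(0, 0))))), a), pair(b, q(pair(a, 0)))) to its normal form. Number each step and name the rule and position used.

pair(pair(a, a), pair(b, a))

1. pair(pair(q(pair(q(b), q(pair(pair(pair(b, b), b), pair(0, 0))))), a), pair(b, q(pair(a, 0))))  →  pair(pair(q(pair(a, q(pair(pair(pair(b, b), b), pair(0, 0))))), a), pair(b, q(pair(a, 0))))   [R6 at 1.1.1.1]
2. pair(pair(q(pair(a, q(pair(pair(pair(b, b), b), pair(0, 0))))), a), pair(b, q(pair(a, 0))))  →  pair(pair(q(pair(a, 0)), a), pair(b, q(pair(a, 0))))   [R3 at 1.1.1.2]
3. pair(pair(q(pair(a, 0)), a), pair(b, q(pair(a, 0))))  →  pair(pair(a, a), pair(b, q(pair(a, 0))))   [R8 at 1.1]
4. pair(pair(a, a), pair(b, q(pair(a, 0))))  →  pair(pair(a, a), pair(b, a))   [R8 at 2.2]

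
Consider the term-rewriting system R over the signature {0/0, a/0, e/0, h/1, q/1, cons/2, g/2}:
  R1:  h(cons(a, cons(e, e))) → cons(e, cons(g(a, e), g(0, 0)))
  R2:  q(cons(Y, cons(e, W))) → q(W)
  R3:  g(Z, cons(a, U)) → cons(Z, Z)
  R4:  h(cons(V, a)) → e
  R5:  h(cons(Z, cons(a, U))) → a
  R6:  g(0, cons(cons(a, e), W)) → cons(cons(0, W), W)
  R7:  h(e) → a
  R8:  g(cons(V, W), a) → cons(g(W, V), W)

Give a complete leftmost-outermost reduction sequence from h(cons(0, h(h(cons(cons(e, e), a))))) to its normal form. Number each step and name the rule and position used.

1. h(cons(0, h(h(cons(cons(e, e), a)))))  →  h(cons(0, h(e)))   [R4 at 1.2.1]
2. h(cons(0, h(e)))  →  h(cons(0, a))   [R7 at 1.2]
3. h(cons(0, a))  →  e   [R4 at ε]

e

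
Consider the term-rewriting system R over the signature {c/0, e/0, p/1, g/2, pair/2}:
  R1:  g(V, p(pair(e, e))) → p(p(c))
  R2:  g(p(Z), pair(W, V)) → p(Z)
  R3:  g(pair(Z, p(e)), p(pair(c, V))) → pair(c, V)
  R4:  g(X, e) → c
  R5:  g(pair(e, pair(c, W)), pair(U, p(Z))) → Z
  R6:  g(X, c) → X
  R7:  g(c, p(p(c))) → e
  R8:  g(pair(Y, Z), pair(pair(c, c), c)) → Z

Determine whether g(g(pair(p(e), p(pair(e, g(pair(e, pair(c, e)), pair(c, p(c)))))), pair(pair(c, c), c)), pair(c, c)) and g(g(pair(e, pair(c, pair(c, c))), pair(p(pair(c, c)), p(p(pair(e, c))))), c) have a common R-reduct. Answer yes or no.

Reduce t₁ = g(g(pair(p(e), p(pair(e, g(pair(e, pair(c, e)), pair(c, p(c)))))), pair(pair(c, c), c)), pair(c, c)):
1. g(g(pair(p(e), p(pair(e, g(pair(e, pair(c, e)), pair(c, p(c)))))), pair(pair(c, c), c)), pair(c, c))  →  g(p(pair(e, g(pair(e, pair(c, e)), pair(c, p(c))))), pair(c, c))   [R8 at 1]
2. g(p(pair(e, g(pair(e, pair(c, e)), pair(c, p(c))))), pair(c, c))  →  p(pair(e, g(pair(e, pair(c, e)), pair(c, p(c)))))   [R2 at ε]
3. p(pair(e, g(pair(e, pair(c, e)), pair(c, p(c)))))  →  p(pair(e, c))   [R5 at 1.2]

Reduce t₂ = g(g(pair(e, pair(c, pair(c, c))), pair(p(pair(c, c)), p(p(pair(e, c))))), c):
1. g(g(pair(e, pair(c, pair(c, c))), pair(p(pair(c, c)), p(p(pair(e, c))))), c)  →  g(pair(e, pair(c, pair(c, c))), pair(p(pair(c, c)), p(p(pair(e, c)))))   [R6 at ε]
2. g(pair(e, pair(c, pair(c, c))), pair(p(pair(c, c)), p(p(pair(e, c)))))  →  p(pair(e, c))   [R5 at ε]

yes — NF(t₁) = p(pair(e, c)), NF(t₂) = p(pair(e, c))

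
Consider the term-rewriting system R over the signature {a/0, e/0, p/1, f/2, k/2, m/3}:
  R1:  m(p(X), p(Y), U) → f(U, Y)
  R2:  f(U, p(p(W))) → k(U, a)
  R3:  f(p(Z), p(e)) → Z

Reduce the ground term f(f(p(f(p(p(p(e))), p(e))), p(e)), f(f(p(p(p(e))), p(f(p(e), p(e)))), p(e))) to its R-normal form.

p(e)

1. f(f(p(f(p(p(p(e))), p(e))), p(e)), f(f(p(p(p(e))), p(f(p(e), p(e)))), p(e)))  →  f(f(p(p(p(e))), p(e)), f(f(p(p(p(e))), p(f(p(e), p(e)))), p(e)))   [R3 at 1]
2. f(f(p(p(p(e))), p(e)), f(f(p(p(p(e))), p(f(p(e), p(e)))), p(e)))  →  f(p(p(e)), f(f(p(p(p(e))), p(f(p(e), p(e)))), p(e)))   [R3 at 1]
3. f(p(p(e)), f(f(p(p(p(e))), p(f(p(e), p(e)))), p(e)))  →  f(p(p(e)), f(f(p(p(p(e))), p(e)), p(e)))   [R3 at 2.1.2.1]
4. f(p(p(e)), f(f(p(p(p(e))), p(e)), p(e)))  →  f(p(p(e)), f(p(p(e)), p(e)))   [R3 at 2.1]
5. f(p(p(e)), f(p(p(e)), p(e)))  →  f(p(p(e)), p(e))   [R3 at 2]
6. f(p(p(e)), p(e))  →  p(e)   [R3 at ε]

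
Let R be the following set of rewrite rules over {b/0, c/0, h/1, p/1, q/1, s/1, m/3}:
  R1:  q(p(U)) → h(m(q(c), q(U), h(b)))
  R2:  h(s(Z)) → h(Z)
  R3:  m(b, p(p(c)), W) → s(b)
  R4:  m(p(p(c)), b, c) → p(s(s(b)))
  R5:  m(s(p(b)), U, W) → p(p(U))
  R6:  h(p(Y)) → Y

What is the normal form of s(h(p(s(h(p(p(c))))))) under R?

s(s(p(c)))

1. s(h(p(s(h(p(p(c)))))))  →  s(s(h(p(p(c)))))   [R6 at 1]
2. s(s(h(p(p(c)))))  →  s(s(p(c)))   [R6 at 1.1]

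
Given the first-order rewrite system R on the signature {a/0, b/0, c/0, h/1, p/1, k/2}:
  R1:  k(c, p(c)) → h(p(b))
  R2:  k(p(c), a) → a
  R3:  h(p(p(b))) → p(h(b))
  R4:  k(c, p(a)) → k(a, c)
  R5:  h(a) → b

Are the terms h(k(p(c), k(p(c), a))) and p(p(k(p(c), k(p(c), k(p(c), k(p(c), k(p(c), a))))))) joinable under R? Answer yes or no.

no — NF(t₁) = b, NF(t₂) = p(p(a))

Reduce t₁ = h(k(p(c), k(p(c), a))):
1. h(k(p(c), k(p(c), a)))  →  h(k(p(c), a))   [R2 at 1.2]
2. h(k(p(c), a))  →  h(a)   [R2 at 1]
3. h(a)  →  b   [R5 at ε]

Reduce t₂ = p(p(k(p(c), k(p(c), k(p(c), k(p(c), k(p(c), a))))))):
1. p(p(k(p(c), k(p(c), k(p(c), k(p(c), k(p(c), a)))))))  →  p(p(k(p(c), k(p(c), k(p(c), k(p(c), a))))))   [R2 at 1.1.2.2.2.2]
2. p(p(k(p(c), k(p(c), k(p(c), k(p(c), a))))))  →  p(p(k(p(c), k(p(c), k(p(c), a)))))   [R2 at 1.1.2.2.2]
3. p(p(k(p(c), k(p(c), k(p(c), a)))))  →  p(p(k(p(c), k(p(c), a))))   [R2 at 1.1.2.2]
4. p(p(k(p(c), k(p(c), a))))  →  p(p(k(p(c), a)))   [R2 at 1.1.2]
5. p(p(k(p(c), a)))  →  p(p(a))   [R2 at 1.1]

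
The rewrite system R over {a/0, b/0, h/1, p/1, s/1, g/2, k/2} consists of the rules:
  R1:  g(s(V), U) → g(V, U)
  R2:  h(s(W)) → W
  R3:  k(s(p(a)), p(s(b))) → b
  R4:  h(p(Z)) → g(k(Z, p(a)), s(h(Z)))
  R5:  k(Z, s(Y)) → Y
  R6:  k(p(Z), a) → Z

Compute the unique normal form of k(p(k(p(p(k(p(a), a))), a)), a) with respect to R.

1. k(p(k(p(p(k(p(a), a))), a)), a)  →  k(p(p(k(p(a), a))), a)   [R6 at ε]
2. k(p(p(k(p(a), a))), a)  →  p(k(p(a), a))   [R6 at ε]
3. p(k(p(a), a))  →  p(a)   [R6 at 1]

p(a)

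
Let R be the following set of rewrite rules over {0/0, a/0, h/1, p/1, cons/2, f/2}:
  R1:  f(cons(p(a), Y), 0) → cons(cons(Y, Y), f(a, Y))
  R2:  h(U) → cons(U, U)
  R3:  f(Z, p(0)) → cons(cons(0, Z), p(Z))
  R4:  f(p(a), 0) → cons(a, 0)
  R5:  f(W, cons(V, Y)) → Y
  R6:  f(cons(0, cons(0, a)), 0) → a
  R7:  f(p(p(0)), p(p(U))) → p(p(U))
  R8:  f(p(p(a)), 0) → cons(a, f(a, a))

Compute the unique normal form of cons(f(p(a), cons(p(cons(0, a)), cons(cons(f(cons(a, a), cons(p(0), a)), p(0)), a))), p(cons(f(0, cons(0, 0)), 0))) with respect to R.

1. cons(f(p(a), cons(p(cons(0, a)), cons(cons(f(cons(a, a), cons(p(0), a)), p(0)), a))), p(cons(f(0, cons(0, 0)), 0)))  →  cons(cons(cons(f(cons(a, a), cons(p(0), a)), p(0)), a), p(cons(f(0, cons(0, 0)), 0)))   [R5 at 1]
2. cons(cons(cons(f(cons(a, a), cons(p(0), a)), p(0)), a), p(cons(f(0, cons(0, 0)), 0)))  →  cons(cons(cons(a, p(0)), a), p(cons(f(0, cons(0, 0)), 0)))   [R5 at 1.1.1]
3. cons(cons(cons(a, p(0)), a), p(cons(f(0, cons(0, 0)), 0)))  →  cons(cons(cons(a, p(0)), a), p(cons(0, 0)))   [R5 at 2.1.1]

cons(cons(cons(a, p(0)), a), p(cons(0, 0)))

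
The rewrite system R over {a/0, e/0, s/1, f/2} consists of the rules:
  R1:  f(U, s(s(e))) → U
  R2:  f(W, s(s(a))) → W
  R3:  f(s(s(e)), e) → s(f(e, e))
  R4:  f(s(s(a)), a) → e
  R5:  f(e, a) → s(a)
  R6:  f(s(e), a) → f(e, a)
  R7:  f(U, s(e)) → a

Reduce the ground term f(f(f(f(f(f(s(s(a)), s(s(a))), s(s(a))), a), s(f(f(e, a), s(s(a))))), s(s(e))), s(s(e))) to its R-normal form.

e

1. f(f(f(f(f(f(s(s(a)), s(s(a))), s(s(a))), a), s(f(f(e, a), s(s(a))))), s(s(e))), s(s(e)))  →  f(f(f(f(f(s(s(a)), s(s(a))), s(s(a))), a), s(f(f(e, a), s(s(a))))), s(s(e)))   [R1 at ε]
2. f(f(f(f(f(s(s(a)), s(s(a))), s(s(a))), a), s(f(f(e, a), s(s(a))))), s(s(e)))  →  f(f(f(f(s(s(a)), s(s(a))), s(s(a))), a), s(f(f(e, a), s(s(a)))))   [R1 at ε]
3. f(f(f(f(s(s(a)), s(s(a))), s(s(a))), a), s(f(f(e, a), s(s(a)))))  →  f(f(f(s(s(a)), s(s(a))), a), s(f(f(e, a), s(s(a)))))   [R2 at 1.1]
4. f(f(f(s(s(a)), s(s(a))), a), s(f(f(e, a), s(s(a)))))  →  f(f(s(s(a)), a), s(f(f(e, a), s(s(a)))))   [R2 at 1.1]
5. f(f(s(s(a)), a), s(f(f(e, a), s(s(a)))))  →  f(e, s(f(f(e, a), s(s(a)))))   [R4 at 1]
6. f(e, s(f(f(e, a), s(s(a)))))  →  f(e, s(f(e, a)))   [R2 at 2.1]
7. f(e, s(f(e, a)))  →  f(e, s(s(a)))   [R5 at 2.1]
8. f(e, s(s(a)))  →  e   [R2 at ε]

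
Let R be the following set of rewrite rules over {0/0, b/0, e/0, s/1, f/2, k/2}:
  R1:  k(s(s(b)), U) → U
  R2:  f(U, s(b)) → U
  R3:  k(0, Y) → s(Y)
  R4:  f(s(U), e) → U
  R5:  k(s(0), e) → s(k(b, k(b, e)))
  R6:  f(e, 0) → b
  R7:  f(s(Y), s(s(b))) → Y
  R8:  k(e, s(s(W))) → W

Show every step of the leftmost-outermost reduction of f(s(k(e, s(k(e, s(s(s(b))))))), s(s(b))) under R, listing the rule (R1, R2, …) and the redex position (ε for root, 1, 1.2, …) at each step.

b

1. f(s(k(e, s(k(e, s(s(s(b))))))), s(s(b)))  →  k(e, s(k(e, s(s(s(b))))))   [R7 at ε]
2. k(e, s(k(e, s(s(s(b))))))  →  k(e, s(s(b)))   [R8 at 2.1]
3. k(e, s(s(b)))  →  b   [R8 at ε]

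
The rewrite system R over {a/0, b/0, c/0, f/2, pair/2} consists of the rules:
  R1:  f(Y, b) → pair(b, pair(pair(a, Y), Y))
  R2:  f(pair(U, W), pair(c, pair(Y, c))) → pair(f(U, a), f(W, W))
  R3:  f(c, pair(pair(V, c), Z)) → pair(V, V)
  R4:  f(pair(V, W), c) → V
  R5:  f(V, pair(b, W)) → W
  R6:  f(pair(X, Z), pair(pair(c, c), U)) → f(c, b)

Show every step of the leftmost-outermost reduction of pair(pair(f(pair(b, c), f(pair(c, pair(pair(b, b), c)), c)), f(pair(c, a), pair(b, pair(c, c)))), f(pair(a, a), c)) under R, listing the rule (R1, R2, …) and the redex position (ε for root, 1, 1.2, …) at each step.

1. pair(pair(f(pair(b, c), f(pair(c, pair(pair(b, b), c)), c)), f(pair(c, a), pair(b, pair(c, c)))), f(pair(a, a), c))  →  pair(pair(f(pair(b, c), c), f(pair(c, a), pair(b, pair(c, c)))), f(pair(a, a), c))   [R4 at 1.1.2]
2. pair(pair(f(pair(b, c), c), f(pair(c, a), pair(b, pair(c, c)))), f(pair(a, a), c))  →  pair(pair(b, f(pair(c, a), pair(b, pair(c, c)))), f(pair(a, a), c))   [R4 at 1.1]
3. pair(pair(b, f(pair(c, a), pair(b, pair(c, c)))), f(pair(a, a), c))  →  pair(pair(b, pair(c, c)), f(pair(a, a), c))   [R5 at 1.2]
4. pair(pair(b, pair(c, c)), f(pair(a, a), c))  →  pair(pair(b, pair(c, c)), a)   [R4 at 2]

pair(pair(b, pair(c, c)), a)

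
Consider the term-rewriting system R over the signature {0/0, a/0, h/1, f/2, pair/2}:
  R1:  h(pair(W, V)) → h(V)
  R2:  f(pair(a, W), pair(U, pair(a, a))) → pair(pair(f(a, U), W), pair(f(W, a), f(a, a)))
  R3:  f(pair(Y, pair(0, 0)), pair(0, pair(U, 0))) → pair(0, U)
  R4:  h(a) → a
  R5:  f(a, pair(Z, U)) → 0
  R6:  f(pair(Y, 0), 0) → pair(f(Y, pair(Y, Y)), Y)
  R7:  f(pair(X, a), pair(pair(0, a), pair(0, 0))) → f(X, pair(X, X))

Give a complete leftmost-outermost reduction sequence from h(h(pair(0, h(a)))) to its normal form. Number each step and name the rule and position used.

1. h(h(pair(0, h(a))))  →  h(h(h(a)))   [R1 at 1]
2. h(h(h(a)))  →  h(h(a))   [R4 at 1.1]
3. h(h(a))  →  h(a)   [R4 at 1]
4. h(a)  →  a   [R4 at ε]

a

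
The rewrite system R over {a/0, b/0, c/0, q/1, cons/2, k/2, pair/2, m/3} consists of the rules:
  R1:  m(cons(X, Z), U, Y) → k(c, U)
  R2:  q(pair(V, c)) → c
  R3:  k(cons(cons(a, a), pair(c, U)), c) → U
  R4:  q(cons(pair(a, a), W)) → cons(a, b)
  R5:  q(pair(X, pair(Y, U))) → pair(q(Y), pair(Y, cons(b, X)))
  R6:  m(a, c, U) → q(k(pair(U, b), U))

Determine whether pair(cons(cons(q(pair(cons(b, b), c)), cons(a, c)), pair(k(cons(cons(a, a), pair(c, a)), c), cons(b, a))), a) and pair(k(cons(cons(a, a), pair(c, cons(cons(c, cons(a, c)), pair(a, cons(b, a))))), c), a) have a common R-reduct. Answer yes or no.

yes — NF(t₁) = pair(cons(cons(c, cons(a, c)), pair(a, cons(b, a))), a), NF(t₂) = pair(cons(cons(c, cons(a, c)), pair(a, cons(b, a))), a)

Reduce t₁ = pair(cons(cons(q(pair(cons(b, b), c)), cons(a, c)), pair(k(cons(cons(a, a), pair(c, a)), c), cons(b, a))), a):
1. pair(cons(cons(q(pair(cons(b, b), c)), cons(a, c)), pair(k(cons(cons(a, a), pair(c, a)), c), cons(b, a))), a)  →  pair(cons(cons(c, cons(a, c)), pair(k(cons(cons(a, a), pair(c, a)), c), cons(b, a))), a)   [R2 at 1.1.1]
2. pair(cons(cons(c, cons(a, c)), pair(k(cons(cons(a, a), pair(c, a)), c), cons(b, a))), a)  →  pair(cons(cons(c, cons(a, c)), pair(a, cons(b, a))), a)   [R3 at 1.2.1]

Reduce t₂ = pair(k(cons(cons(a, a), pair(c, cons(cons(c, cons(a, c)), pair(a, cons(b, a))))), c), a):
1. pair(k(cons(cons(a, a), pair(c, cons(cons(c, cons(a, c)), pair(a, cons(b, a))))), c), a)  →  pair(cons(cons(c, cons(a, c)), pair(a, cons(b, a))), a)   [R3 at 1]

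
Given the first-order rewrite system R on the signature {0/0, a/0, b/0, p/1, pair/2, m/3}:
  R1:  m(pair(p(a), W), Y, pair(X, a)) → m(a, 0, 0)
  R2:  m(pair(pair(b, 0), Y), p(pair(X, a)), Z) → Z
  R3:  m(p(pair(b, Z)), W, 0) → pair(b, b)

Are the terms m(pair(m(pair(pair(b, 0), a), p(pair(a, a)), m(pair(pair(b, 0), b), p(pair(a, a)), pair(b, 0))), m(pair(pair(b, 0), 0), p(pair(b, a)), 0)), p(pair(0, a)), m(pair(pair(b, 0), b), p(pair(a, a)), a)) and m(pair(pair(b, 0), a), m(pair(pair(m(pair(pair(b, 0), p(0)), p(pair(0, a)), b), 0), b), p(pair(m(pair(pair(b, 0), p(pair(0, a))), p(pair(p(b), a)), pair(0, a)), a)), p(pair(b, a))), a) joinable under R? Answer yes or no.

Reduce t₁ = m(pair(m(pair(pair(b, 0), a), p(pair(a, a)), m(pair(pair(b, 0), b), p(pair(a, a)), pair(b, 0))), m(pair(pair(b, 0), 0), p(pair(b, a)), 0)), p(pair(0, a)), m(pair(pair(b, 0), b), p(pair(a, a)), a)):
1. m(pair(m(pair(pair(b, 0), a), p(pair(a, a)), m(pair(pair(b, 0), b), p(pair(a, a)), pair(b, 0))), m(pair(pair(b, 0), 0), p(pair(b, a)), 0)), p(pair(0, a)), m(pair(pair(b, 0), b), p(pair(a, a)), a))  →  m(pair(m(pair(pair(b, 0), b), p(pair(a, a)), pair(b, 0)), m(pair(pair(b, 0), 0), p(pair(b, a)), 0)), p(pair(0, a)), m(pair(pair(b, 0), b), p(pair(a, a)), a))   [R2 at 1.1]
2. m(pair(m(pair(pair(b, 0), b), p(pair(a, a)), pair(b, 0)), m(pair(pair(b, 0), 0), p(pair(b, a)), 0)), p(pair(0, a)), m(pair(pair(b, 0), b), p(pair(a, a)), a))  →  m(pair(pair(b, 0), m(pair(pair(b, 0), 0), p(pair(b, a)), 0)), p(pair(0, a)), m(pair(pair(b, 0), b), p(pair(a, a)), a))   [R2 at 1.1]
3. m(pair(pair(b, 0), m(pair(pair(b, 0), 0), p(pair(b, a)), 0)), p(pair(0, a)), m(pair(pair(b, 0), b), p(pair(a, a)), a))  →  m(pair(pair(b, 0), b), p(pair(a, a)), a)   [R2 at ε]
4. m(pair(pair(b, 0), b), p(pair(a, a)), a)  →  a   [R2 at ε]

Reduce t₂ = m(pair(pair(b, 0), a), m(pair(pair(m(pair(pair(b, 0), p(0)), p(pair(0, a)), b), 0), b), p(pair(m(pair(pair(b, 0), p(pair(0, a))), p(pair(p(b), a)), pair(0, a)), a)), p(pair(b, a))), a):
1. m(pair(pair(b, 0), a), m(pair(pair(m(pair(pair(b, 0), p(0)), p(pair(0, a)), b), 0), b), p(pair(m(pair(pair(b, 0), p(pair(0, a))), p(pair(p(b), a)), pair(0, a)), a)), p(pair(b, a))), a)  →  m(pair(pair(b, 0), a), m(pair(pair(b, 0), b), p(pair(m(pair(pair(b, 0), p(pair(0, a))), p(pair(p(b), a)), pair(0, a)), a)), p(pair(b, a))), a)   [R2 at 2.1.1.1]
2. m(pair(pair(b, 0), a), m(pair(pair(b, 0), b), p(pair(m(pair(pair(b, 0), p(pair(0, a))), p(pair(p(b), a)), pair(0, a)), a)), p(pair(b, a))), a)  →  m(pair(pair(b, 0), a), p(pair(b, a)), a)   [R2 at 2]
3. m(pair(pair(b, 0), a), p(pair(b, a)), a)  →  a   [R2 at ε]

yes — NF(t₁) = a, NF(t₂) = a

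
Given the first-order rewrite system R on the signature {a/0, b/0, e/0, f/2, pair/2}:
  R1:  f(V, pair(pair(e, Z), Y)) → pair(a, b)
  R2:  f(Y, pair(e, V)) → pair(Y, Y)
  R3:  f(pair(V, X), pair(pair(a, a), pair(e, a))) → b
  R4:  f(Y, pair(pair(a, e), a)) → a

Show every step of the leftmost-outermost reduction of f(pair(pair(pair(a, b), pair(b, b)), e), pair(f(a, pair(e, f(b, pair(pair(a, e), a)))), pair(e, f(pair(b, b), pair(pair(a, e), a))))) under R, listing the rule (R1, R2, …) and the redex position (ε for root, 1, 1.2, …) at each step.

b

1. f(pair(pair(pair(a, b), pair(b, b)), e), pair(f(a, pair(e, f(b, pair(pair(a, e), a)))), pair(e, f(pair(b, b), pair(pair(a, e), a)))))  →  f(pair(pair(pair(a, b), pair(b, b)), e), pair(pair(a, a), pair(e, f(pair(b, b), pair(pair(a, e), a)))))   [R2 at 2.1]
2. f(pair(pair(pair(a, b), pair(b, b)), e), pair(pair(a, a), pair(e, f(pair(b, b), pair(pair(a, e), a)))))  →  f(pair(pair(pair(a, b), pair(b, b)), e), pair(pair(a, a), pair(e, a)))   [R4 at 2.2.2]
3. f(pair(pair(pair(a, b), pair(b, b)), e), pair(pair(a, a), pair(e, a)))  →  b   [R3 at ε]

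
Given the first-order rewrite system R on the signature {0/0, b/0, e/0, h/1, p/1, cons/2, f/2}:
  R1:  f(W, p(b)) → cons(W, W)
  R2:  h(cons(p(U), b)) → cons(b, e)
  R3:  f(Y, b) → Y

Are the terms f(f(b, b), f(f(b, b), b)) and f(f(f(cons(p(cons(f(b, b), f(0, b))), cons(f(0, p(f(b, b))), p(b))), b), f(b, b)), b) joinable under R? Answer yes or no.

no — NF(t₁) = b, NF(t₂) = cons(p(cons(b, 0)), cons(cons(0, 0), p(b)))

Reduce t₁ = f(f(b, b), f(f(b, b), b)):
1. f(f(b, b), f(f(b, b), b))  →  f(b, f(f(b, b), b))   [R3 at 1]
2. f(b, f(f(b, b), b))  →  f(b, f(b, b))   [R3 at 2]
3. f(b, f(b, b))  →  f(b, b)   [R3 at 2]
4. f(b, b)  →  b   [R3 at ε]

Reduce t₂ = f(f(f(cons(p(cons(f(b, b), f(0, b))), cons(f(0, p(f(b, b))), p(b))), b), f(b, b)), b):
1. f(f(f(cons(p(cons(f(b, b), f(0, b))), cons(f(0, p(f(b, b))), p(b))), b), f(b, b)), b)  →  f(f(cons(p(cons(f(b, b), f(0, b))), cons(f(0, p(f(b, b))), p(b))), b), f(b, b))   [R3 at ε]
2. f(f(cons(p(cons(f(b, b), f(0, b))), cons(f(0, p(f(b, b))), p(b))), b), f(b, b))  →  f(cons(p(cons(f(b, b), f(0, b))), cons(f(0, p(f(b, b))), p(b))), f(b, b))   [R3 at 1]
3. f(cons(p(cons(f(b, b), f(0, b))), cons(f(0, p(f(b, b))), p(b))), f(b, b))  →  f(cons(p(cons(b, f(0, b))), cons(f(0, p(f(b, b))), p(b))), f(b, b))   [R3 at 1.1.1.1]
4. f(cons(p(cons(b, f(0, b))), cons(f(0, p(f(b, b))), p(b))), f(b, b))  →  f(cons(p(cons(b, 0)), cons(f(0, p(f(b, b))), p(b))), f(b, b))   [R3 at 1.1.1.2]
5. f(cons(p(cons(b, 0)), cons(f(0, p(f(b, b))), p(b))), f(b, b))  →  f(cons(p(cons(b, 0)), cons(f(0, p(b)), p(b))), f(b, b))   [R3 at 1.2.1.2.1]
6. f(cons(p(cons(b, 0)), cons(f(0, p(b)), p(b))), f(b, b))  →  f(cons(p(cons(b, 0)), cons(cons(0, 0), p(b))), f(b, b))   [R1 at 1.2.1]
7. f(cons(p(cons(b, 0)), cons(cons(0, 0), p(b))), f(b, b))  →  f(cons(p(cons(b, 0)), cons(cons(0, 0), p(b))), b)   [R3 at 2]
8. f(cons(p(cons(b, 0)), cons(cons(0, 0), p(b))), b)  →  cons(p(cons(b, 0)), cons(cons(0, 0), p(b)))   [R3 at ε]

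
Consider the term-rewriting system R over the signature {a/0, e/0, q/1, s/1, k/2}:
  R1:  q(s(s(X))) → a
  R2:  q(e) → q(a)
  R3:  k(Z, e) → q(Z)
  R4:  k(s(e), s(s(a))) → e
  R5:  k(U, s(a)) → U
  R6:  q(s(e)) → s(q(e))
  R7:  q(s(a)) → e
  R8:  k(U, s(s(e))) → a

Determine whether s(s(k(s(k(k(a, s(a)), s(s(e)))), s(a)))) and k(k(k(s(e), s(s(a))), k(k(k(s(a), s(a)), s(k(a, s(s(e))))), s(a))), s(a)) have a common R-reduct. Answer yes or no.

Reduce t₁ = s(s(k(s(k(k(a, s(a)), s(s(e)))), s(a)))):
1. s(s(k(s(k(k(a, s(a)), s(s(e)))), s(a))))  →  s(s(s(k(k(a, s(a)), s(s(e))))))   [R5 at 1.1]
2. s(s(s(k(k(a, s(a)), s(s(e))))))  →  s(s(s(a)))   [R8 at 1.1.1]

Reduce t₂ = k(k(k(s(e), s(s(a))), k(k(k(s(a), s(a)), s(k(a, s(s(e))))), s(a))), s(a)):
1. k(k(k(s(e), s(s(a))), k(k(k(s(a), s(a)), s(k(a, s(s(e))))), s(a))), s(a))  →  k(k(s(e), s(s(a))), k(k(k(s(a), s(a)), s(k(a, s(s(e))))), s(a)))   [R5 at ε]
2. k(k(s(e), s(s(a))), k(k(k(s(a), s(a)), s(k(a, s(s(e))))), s(a)))  →  k(e, k(k(k(s(a), s(a)), s(k(a, s(s(e))))), s(a)))   [R4 at 1]
3. k(e, k(k(k(s(a), s(a)), s(k(a, s(s(e))))), s(a)))  →  k(e, k(k(s(a), s(a)), s(k(a, s(s(e))))))   [R5 at 2]
4. k(e, k(k(s(a), s(a)), s(k(a, s(s(e))))))  →  k(e, k(s(a), s(k(a, s(s(e))))))   [R5 at 2.1]
5. k(e, k(s(a), s(k(a, s(s(e))))))  →  k(e, k(s(a), s(a)))   [R8 at 2.2.1]
6. k(e, k(s(a), s(a)))  →  k(e, s(a))   [R5 at 2]
7. k(e, s(a))  →  e   [R5 at ε]

no — NF(t₁) = s(s(s(a))), NF(t₂) = e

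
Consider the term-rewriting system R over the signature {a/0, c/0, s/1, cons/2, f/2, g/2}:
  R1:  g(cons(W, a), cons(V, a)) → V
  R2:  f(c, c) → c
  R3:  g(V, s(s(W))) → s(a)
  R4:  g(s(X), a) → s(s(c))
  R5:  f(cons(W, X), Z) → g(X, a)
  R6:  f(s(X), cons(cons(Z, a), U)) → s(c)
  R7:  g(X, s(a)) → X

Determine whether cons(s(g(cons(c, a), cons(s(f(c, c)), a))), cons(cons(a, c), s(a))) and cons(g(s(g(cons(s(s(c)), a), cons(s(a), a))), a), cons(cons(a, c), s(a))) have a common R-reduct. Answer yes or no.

yes — NF(t₁) = cons(s(s(c)), cons(cons(a, c), s(a))), NF(t₂) = cons(s(s(c)), cons(cons(a, c), s(a)))

Reduce t₁ = cons(s(g(cons(c, a), cons(s(f(c, c)), a))), cons(cons(a, c), s(a))):
1. cons(s(g(cons(c, a), cons(s(f(c, c)), a))), cons(cons(a, c), s(a)))  →  cons(s(s(f(c, c))), cons(cons(a, c), s(a)))   [R1 at 1.1]
2. cons(s(s(f(c, c))), cons(cons(a, c), s(a)))  →  cons(s(s(c)), cons(cons(a, c), s(a)))   [R2 at 1.1.1]

Reduce t₂ = cons(g(s(g(cons(s(s(c)), a), cons(s(a), a))), a), cons(cons(a, c), s(a))):
1. cons(g(s(g(cons(s(s(c)), a), cons(s(a), a))), a), cons(cons(a, c), s(a)))  →  cons(s(s(c)), cons(cons(a, c), s(a)))   [R4 at 1]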